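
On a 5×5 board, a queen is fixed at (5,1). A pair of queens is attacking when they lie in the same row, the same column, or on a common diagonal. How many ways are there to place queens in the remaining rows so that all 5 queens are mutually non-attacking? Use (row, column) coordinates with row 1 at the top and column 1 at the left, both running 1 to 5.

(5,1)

Branch on row 1: col 2 → 0; col 3 → 1; col 4 → 1.
Sum: 0 + 1 + 1 = 2.

2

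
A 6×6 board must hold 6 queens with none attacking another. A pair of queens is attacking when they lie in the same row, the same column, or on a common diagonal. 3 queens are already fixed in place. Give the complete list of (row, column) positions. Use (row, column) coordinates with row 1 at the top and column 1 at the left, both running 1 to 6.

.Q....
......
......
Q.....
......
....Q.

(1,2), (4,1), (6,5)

Row 2: attacked by (1,2)→{1,2,3}; (4,1)→{1,3}; (6,5)→{1,5}. Safe: 4, 6. Place at column 4.
Row 3: attacked by (1,2)→{2,4}; (2,4)→{3,4,5}; (4,1)→{1,2}; (6,5)→{2,5}. Safe: 6. Place at column 6.
Row 5: attacked by (1,2)→{2,6}; (2,4)→{1,4}; (3,6)→{4,6}; (4,1)→{1,2}; (6,5)→{4,5,6}. Safe: 3. Place at column 3.
Columns [2, 4, 6, 1, 3, 5], r−c [-1, -2, -3, 3, 2, 1], r+c [3, 6, 9, 5, 8, 11] are all distinct, so no two queens attack.

(1,2) (2,4) (3,6) (4,1) (5,3) (6,5)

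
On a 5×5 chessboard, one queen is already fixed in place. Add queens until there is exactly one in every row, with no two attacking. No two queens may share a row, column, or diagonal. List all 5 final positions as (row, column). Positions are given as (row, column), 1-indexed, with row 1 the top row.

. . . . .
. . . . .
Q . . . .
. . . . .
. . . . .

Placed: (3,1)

(1,2) (2,4) (3,1) (4,3) (5,5)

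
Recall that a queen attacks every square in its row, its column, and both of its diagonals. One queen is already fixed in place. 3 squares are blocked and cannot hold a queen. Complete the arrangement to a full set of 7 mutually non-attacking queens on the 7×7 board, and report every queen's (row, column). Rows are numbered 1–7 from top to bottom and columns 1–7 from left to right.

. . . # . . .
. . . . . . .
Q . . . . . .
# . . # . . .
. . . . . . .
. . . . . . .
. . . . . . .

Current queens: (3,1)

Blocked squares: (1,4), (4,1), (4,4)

(1,7) (2,4) (3,1) (4,5) (5,2) (6,6) (7,3)

Row 1: attacked by (3,1)→{1,3}. Blocked: 4. Safe: 2, 5, 6, 7. Place at column 7.
Row 2: attacked by (1,7)→{6,7}; (3,1)→{1,2}. Safe: 3, 4, 5. Place at column 4.
Row 4: attacked by (1,7)→{4,7}; (2,4)→{2,4,6}; (3,1)→{1,2}. Blocked: 1,4. Safe: 3, 5. Place at column 5.
Row 5: attacked by (1,7)→{3,7}; (2,4)→{1,4,7}; (3,1)→{1,3}; (4,5)→{4,5,6}. Safe: 2. Place at column 2.
Row 6: attacked by (1,7)→{2,7}; (2,4)→{4}; (3,1)→{1,4}; (4,5)→{3,5,7}; (5,2)→{1,2,3}. Safe: 6. Place at column 6.
Row 7: attacked by (1,7)→{1,7}; (2,4)→{4}; (3,1)→{1,5}; (4,5)→{2,5}; (5,2)→{2,4}; (6,6)→{5,6,7}. Safe: 3. Place at column 3.
Columns [7, 4, 1, 5, 2, 6, 3], r−c [-6, -2, 2, -1, 3, 0, 4], r+c [8, 6, 4, 9, 7, 12, 10] are all distinct, so no two queens attack.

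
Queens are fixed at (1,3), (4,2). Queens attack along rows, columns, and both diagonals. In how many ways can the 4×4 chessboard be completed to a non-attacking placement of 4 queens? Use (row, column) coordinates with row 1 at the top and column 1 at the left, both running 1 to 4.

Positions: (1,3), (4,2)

1

Branch on row 2: col 1 → 1.
Sum: 1 = 1.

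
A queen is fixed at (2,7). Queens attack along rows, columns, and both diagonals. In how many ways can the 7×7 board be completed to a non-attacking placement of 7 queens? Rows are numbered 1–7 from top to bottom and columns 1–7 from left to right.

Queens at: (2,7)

Branch on row 1: col 1 → 0; col 2 → 1; col 3 → 2; col 4 → 2; col 5 → 2.
Sum: 0 + 1 + 2 + 2 + 2 = 7.

7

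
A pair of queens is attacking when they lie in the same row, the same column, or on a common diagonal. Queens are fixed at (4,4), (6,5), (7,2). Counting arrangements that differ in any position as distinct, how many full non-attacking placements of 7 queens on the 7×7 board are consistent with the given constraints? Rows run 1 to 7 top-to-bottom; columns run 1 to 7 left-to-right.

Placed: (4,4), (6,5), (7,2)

Branch on row 1: col 3 → 0; col 6 → 2.
Sum: 0 + 2 = 2.

2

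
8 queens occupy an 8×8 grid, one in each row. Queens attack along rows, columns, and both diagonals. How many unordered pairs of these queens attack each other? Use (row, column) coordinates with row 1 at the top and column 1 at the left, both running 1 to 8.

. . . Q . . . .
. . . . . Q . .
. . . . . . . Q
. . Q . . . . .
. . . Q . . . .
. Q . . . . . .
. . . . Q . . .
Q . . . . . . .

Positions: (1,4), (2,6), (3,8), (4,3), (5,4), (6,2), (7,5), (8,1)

Same column: (1,4)–(5,4) (column 4).
Same diagonal: (2,6)–(6,2) (|2−6| = |6−2| = 4); (4,3)–(5,4) (|4−5| = |3−4| = 1); (5,4)–(8,1) (|5−8| = |4−1| = 3).
Total attacking pairs: 4.

4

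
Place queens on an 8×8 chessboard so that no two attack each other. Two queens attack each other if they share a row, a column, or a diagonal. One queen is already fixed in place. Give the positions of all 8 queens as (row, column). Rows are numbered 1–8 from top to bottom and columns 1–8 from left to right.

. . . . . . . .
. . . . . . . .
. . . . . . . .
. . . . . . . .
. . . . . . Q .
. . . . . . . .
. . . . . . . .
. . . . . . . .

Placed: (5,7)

(1,8) (2,2) (3,4) (4,1) (5,7) (6,5) (7,3) (8,6)

Row 1: attacked by (5,7)→{3,7}. Safe: 1, 2, 4, 5, 6, 8. Place at column 8.
Row 2: attacked by (1,8)→{7,8}; (5,7)→{4,7}. Safe: 1, 2, 3, 5, 6. Place at column 2.
Row 3: attacked by (1,8)→{6,8}; (2,2)→{1,2,3}; (5,7)→{5,7}. Safe: 4. Place at column 4.
Row 4: attacked by (1,8)→{5,8}; (2,2)→{2,4}; (3,4)→{3,4,5}; (5,7)→{6,7,8}. Safe: 1. Place at column 1.
Row 6: attacked by (1,8)→{3,8}; (2,2)→{2,6}; (3,4)→{1,4,7}; (4,1)→{1,3}; (5,7)→{6,7,8}. Safe: 5. Place at column 5.
Row 7: attacked by (1,8)→{2,8}; (2,2)→{2,7}; (3,4)→{4,8}; (4,1)→{1,4}; (5,7)→{5,7}; (6,5)→{4,5,6}. Safe: 3. Place at column 3.
Row 8: attacked by (1,8)→{1,8}; (2,2)→{2,8}; (3,4)→{4}; (4,1)→{1,5}; (5,7)→{4,7}; (6,5)→{3,5,7}; (7,3)→{2,3,4}. Safe: 6. Place at column 6.
Columns [8, 2, 4, 1, 7, 5, 3, 6], r−c [-7, 0, -1, 3, -2, 1, 4, 2], r+c [9, 4, 7, 5, 12, 11, 10, 14] are all distinct, so no two queens attack.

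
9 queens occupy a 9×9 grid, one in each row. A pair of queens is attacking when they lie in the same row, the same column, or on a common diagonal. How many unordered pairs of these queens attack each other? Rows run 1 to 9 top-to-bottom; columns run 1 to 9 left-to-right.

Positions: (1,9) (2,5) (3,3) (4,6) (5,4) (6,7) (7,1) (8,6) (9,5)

Same column: (2,5)–(9,5) (column 5); (4,6)–(8,6) (column 6).
Same diagonal: (1,9)–(4,6) (|1−4| = |9−6| = 3); (8,6)–(9,5) (|8−9| = |6−5| = 1).
Total attacking pairs: 4.

4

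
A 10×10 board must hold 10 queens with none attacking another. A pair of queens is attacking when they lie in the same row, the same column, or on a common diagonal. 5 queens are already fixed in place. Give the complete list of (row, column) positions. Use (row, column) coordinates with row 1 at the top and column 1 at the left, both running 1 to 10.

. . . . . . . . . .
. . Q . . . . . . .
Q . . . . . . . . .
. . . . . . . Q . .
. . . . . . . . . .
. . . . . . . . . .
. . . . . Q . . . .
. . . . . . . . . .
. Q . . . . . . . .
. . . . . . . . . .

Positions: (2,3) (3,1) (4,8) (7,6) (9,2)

(1,7) (2,3) (3,1) (4,8) (5,5) (6,9) (7,6) (8,10) (9,2) (10,4)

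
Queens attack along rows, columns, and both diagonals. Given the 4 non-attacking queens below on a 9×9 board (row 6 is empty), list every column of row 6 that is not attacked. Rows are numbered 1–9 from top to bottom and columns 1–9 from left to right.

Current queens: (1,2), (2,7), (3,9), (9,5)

columns 1, 4

(1,2) attacks row 6 at column 2 and diagonals 7.
(2,7) attacks row 6 at column 7 and diagonals 3.
(3,9) attacks row 6 at column 9 and diagonals 6.
(9,5) attacks row 6 at column 5 and diagonals 2, 8.
Attacked columns: {2, 3, 5, 6, 7, 8, 9}. Safe: {1, 4}.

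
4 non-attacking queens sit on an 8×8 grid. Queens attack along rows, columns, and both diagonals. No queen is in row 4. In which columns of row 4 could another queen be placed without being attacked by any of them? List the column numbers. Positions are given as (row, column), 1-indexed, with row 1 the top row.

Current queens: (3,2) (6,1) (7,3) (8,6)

(3,2) attacks row 4 at column 2 and diagonals 1, 3.
(6,1) attacks row 4 at column 1 and diagonals 3.
(7,3) attacks row 4 at column 3 and diagonals 6.
(8,6) attacks row 4 at column 6 and diagonals 2.
Attacked columns: {1, 2, 3, 6}. Safe: {4, 5, 7, 8}.

columns 4, 5, 7, 8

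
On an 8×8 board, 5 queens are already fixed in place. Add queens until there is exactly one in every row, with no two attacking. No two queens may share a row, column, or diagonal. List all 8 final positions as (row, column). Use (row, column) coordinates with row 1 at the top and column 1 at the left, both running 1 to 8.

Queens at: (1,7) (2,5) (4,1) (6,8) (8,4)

Row 3: attacked by (1,7)→{5,7}; (2,5)→{4,5,6}; (4,1)→{1,2}; (6,8)→{5,8}; (8,4)→{4}. Safe: 3. Place at column 3.
Row 5: attacked by (1,7)→{3,7}; (2,5)→{2,5,8}; (3,3)→{1,3,5}; (4,1)→{1,2}; (6,8)→{7,8}; (8,4)→{1,4,7}. Safe: 6. Place at column 6.
Row 7: attacked by (1,7)→{1,7}; (2,5)→{5}; (3,3)→{3,7}; (4,1)→{1,4}; (5,6)→{4,6,8}; (6,8)→{7,8}; (8,4)→{3,4,5}. Safe: 2. Place at column 2.
Columns [7, 5, 3, 1, 6, 8, 2, 4], r−c [-6, -3, 0, 3, -1, -2, 5, 4], r+c [8, 7, 6, 5, 11, 14, 9, 12] are all distinct, so no two queens attack.

(1,7) (2,5) (3,3) (4,1) (5,6) (6,8) (7,2) (8,4)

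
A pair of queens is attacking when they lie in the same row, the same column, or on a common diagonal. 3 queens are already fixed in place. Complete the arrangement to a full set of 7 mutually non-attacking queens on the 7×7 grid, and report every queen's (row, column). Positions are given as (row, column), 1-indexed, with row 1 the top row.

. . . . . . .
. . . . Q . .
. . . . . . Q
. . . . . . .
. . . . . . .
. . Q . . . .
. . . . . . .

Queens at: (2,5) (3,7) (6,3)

Row 1: attacked by (2,5)→{4,5,6}; (3,7)→{5,7}; (6,3)→{3}. Safe: 1, 2. Place at column 2.
Row 4: attacked by (1,2)→{2,5}; (2,5)→{3,5,7}; (3,7)→{6,7}; (6,3)→{1,3,5}. Safe: 4. Place at column 4.
Row 5: attacked by (1,2)→{2,6}; (2,5)→{2,5}; (3,7)→{5,7}; (4,4)→{3,4,5}; (6,3)→{2,3,4}. Safe: 1. Place at column 1.
Row 7: attacked by (1,2)→{2}; (2,5)→{5}; (3,7)→{3,7}; (4,4)→{1,4,7}; (5,1)→{1,3}; (6,3)→{2,3,4}. Safe: 6. Place at column 6.
Columns [2, 5, 7, 4, 1, 3, 6], r−c [-1, -3, -4, 0, 4, 3, 1], r+c [3, 7, 10, 8, 6, 9, 13] are all distinct, so no two queens attack.

(1,2) (2,5) (3,7) (4,4) (5,1) (6,3) (7,6)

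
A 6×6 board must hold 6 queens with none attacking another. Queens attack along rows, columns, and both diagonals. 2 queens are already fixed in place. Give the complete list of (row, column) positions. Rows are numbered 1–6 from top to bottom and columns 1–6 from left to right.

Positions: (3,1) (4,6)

(1,5) (2,3) (3,1) (4,6) (5,4) (6,2)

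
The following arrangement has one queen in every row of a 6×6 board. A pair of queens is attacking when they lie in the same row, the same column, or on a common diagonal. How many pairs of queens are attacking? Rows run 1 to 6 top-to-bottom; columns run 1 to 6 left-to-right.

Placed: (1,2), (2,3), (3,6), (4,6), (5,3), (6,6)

Same column: (2,3)–(5,3) (column 3); (3,6)–(4,6) (column 6); (3,6)–(6,6) (column 6); (4,6)–(6,6) (column 6).
Same diagonal: (1,2)–(2,3) (|1−2| = |2−3| = 1).
Total attacking pairs: 5.

5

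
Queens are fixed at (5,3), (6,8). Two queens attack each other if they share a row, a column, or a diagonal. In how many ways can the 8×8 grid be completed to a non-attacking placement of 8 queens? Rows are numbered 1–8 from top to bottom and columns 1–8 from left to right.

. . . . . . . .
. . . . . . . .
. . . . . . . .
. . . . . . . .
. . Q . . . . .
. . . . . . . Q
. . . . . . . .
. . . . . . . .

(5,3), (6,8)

3

Branch on row 1: col 1 → 0; col 2 → 1; col 4 → 0; col 5 → 2; col 6 → 0.
Sum: 0 + 1 + 0 + 2 + 0 = 3.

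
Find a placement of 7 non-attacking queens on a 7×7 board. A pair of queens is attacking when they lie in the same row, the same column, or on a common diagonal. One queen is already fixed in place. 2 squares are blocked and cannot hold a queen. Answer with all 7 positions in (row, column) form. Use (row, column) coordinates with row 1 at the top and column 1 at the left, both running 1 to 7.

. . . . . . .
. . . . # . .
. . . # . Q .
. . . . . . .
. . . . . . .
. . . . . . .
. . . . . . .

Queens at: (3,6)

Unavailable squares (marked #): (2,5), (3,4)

(1,3) (2,1) (3,6) (4,4) (5,2) (6,7) (7,5)

Row 1: attacked by (3,6)→{4,6}. Safe: 1, 2, 3, 5, 7. Place at column 3.
Row 2: attacked by (1,3)→{2,3,4}; (3,6)→{5,6,7}. Blocked: 5. Safe: 1. Place at column 1.
Row 4: attacked by (1,3)→{3,6}; (2,1)→{1,3}; (3,6)→{5,6,7}. Safe: 2, 4. Place at column 4.
Row 5: attacked by (1,3)→{3,7}; (2,1)→{1,4}; (3,6)→{4,6}; (4,4)→{3,4,5}. Safe: 2. Place at column 2.
Row 6: attacked by (1,3)→{3}; (2,1)→{1,5}; (3,6)→{3,6}; (4,4)→{2,4,6}; (5,2)→{1,2,3}. Safe: 7. Place at column 7.
Row 7: attacked by (1,3)→{3}; (2,1)→{1,6}; (3,6)→{2,6}; (4,4)→{1,4,7}; (5,2)→{2,4}; (6,7)→{6,7}. Safe: 5. Place at column 5.
Columns [3, 1, 6, 4, 2, 7, 5], r−c [-2, 1, -3, 0, 3, -1, 2], r+c [4, 3, 9, 8, 7, 13, 12] are all distinct, so no two queens attack.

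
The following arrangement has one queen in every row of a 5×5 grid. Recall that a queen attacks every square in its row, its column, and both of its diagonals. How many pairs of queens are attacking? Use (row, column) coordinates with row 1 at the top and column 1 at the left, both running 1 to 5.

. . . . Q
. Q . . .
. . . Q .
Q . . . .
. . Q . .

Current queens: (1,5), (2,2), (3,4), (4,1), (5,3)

0

All columns are distinct and no two queens satisfy |Δrow| = |Δcol|, so no pair attacks.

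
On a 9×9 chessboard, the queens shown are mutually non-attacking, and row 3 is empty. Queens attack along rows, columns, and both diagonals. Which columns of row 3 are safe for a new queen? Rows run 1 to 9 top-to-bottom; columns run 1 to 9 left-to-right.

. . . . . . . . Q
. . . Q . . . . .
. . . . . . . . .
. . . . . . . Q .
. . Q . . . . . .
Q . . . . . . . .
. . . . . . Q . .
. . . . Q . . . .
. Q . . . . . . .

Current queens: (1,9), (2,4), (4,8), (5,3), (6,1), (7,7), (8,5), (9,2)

columns 6

(1,9) attacks row 3 at column 9 and diagonals 7.
(2,4) attacks row 3 at column 4 and diagonals 3, 5.
(4,8) attacks row 3 at column 8 and diagonals 7, 9.
(5,3) attacks row 3 at column 3 and diagonals 1, 5.
(6,1) attacks row 3 at column 1 and diagonals 4.
(7,7) attacks row 3 at column 7 and diagonals 3.
(8,5) attacks row 3 at column 5.
(9,2) attacks row 3 at column 2 and diagonals 8.
Attacked columns: {1, 2, 3, 4, 5, 7, 8, 9}. Safe: {6}.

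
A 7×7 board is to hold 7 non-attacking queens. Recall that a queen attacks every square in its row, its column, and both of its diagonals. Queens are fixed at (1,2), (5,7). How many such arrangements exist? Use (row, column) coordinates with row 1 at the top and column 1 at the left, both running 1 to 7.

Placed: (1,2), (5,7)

2

Branch on row 2: col 5 → 2; col 6 → 0.
Sum: 2 + 0 = 2.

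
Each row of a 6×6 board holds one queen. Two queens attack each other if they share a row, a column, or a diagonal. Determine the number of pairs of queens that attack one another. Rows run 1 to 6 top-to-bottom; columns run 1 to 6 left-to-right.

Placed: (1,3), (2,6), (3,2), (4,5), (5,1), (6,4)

0

All columns are distinct and no two queens satisfy |Δrow| = |Δcol|, so no pair attacks.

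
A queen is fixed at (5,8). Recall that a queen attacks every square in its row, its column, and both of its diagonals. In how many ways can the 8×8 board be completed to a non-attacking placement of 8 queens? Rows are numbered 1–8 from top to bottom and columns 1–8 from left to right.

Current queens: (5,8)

18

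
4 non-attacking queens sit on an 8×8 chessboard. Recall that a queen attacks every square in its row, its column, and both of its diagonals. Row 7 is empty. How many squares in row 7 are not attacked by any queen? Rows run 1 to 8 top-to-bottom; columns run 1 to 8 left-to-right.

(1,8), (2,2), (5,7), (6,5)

2

(1,8) attacks row 7 at column 8 and diagonals 2.
(2,2) attacks row 7 at column 2 and diagonals 7.
(5,7) attacks row 7 at column 7 and diagonals 5.
(6,5) attacks row 7 at column 5 and diagonals 4, 6.
Attacked columns: {2, 4, 5, 6, 7, 8}. Safe: {1, 3}.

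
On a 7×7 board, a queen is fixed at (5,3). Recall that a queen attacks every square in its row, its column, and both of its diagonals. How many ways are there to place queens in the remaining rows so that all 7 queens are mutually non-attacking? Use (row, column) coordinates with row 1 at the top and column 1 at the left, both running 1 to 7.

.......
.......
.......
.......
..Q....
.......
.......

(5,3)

Branch on row 1: col 1 → 1; col 2 → 1; col 4 → 1; col 5 → 2; col 6 → 1.
Sum: 1 + 1 + 1 + 2 + 1 = 6.

6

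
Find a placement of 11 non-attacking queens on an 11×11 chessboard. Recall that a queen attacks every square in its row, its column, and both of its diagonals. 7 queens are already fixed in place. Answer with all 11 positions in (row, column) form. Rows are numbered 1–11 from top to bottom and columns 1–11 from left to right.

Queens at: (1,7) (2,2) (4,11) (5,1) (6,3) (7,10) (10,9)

Row 3: attacked by (1,7)→{5,7,9}; (2,2)→{1,2,3}; (4,11)→{10,11}; (5,1)→{1,3}; (6,3)→{3,6}; (7,10)→{6,10}; (10,9)→{2,9}. Safe: 4, 8. Place at column 8.
Row 8: attacked by (1,7)→{7}; (2,2)→{2,8}; (3,8)→{3,8}; (4,11)→{7,11}; (5,1)→{1,4}; (6,3)→{1,3,5}; (7,10)→{9,10,11}; (10,9)→{7,9,11}. Safe: 6. Place at column 6.
Row 9: attacked by (1,7)→{7}; (2,2)→{2,9}; (3,8)→{2,8}; (4,11)→{6,11}; (5,1)→{1,5}; (6,3)→{3,6}; (7,10)→{8,10}; (8,6)→{5,6,7}; (10,9)→{8,9,10}. Safe: 4. Place at column 4.
Row 11: attacked by (1,7)→{7}; (2,2)→{2,11}; (3,8)→{8}; (4,11)→{4,11}; (5,1)→{1,7}; (6,3)→{3,8}; (7,10)→{6,10}; (8,6)→{3,6,9}; (9,4)→{2,4,6}; (10,9)→{8,9,10}. Safe: 5. Place at column 5.
Columns [7, 2, 8, 11, 1, 3, 10, 6, 4, 9, 5], r−c [-6, 0, -5, -7, 4, 3, -3, 2, 5, 1, 6], r+c [8, 4, 11, 15, 6, 9, 17, 14, 13, 19, 16] are all distinct, so no two queens attack.

(1,7) (2,2) (3,8) (4,11) (5,1) (6,3) (7,10) (8,6) (9,4) (10,9) (11,5)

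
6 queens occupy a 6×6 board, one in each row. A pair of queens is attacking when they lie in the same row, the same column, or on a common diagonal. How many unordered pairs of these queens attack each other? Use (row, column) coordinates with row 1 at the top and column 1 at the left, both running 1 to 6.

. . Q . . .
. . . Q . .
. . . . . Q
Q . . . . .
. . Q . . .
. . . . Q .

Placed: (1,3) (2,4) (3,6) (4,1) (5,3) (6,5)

Same column: (1,3)–(5,3) (column 3).
Same diagonal: (1,3)–(2,4) (|1−2| = |3−4| = 1).
Total attacking pairs: 2.

2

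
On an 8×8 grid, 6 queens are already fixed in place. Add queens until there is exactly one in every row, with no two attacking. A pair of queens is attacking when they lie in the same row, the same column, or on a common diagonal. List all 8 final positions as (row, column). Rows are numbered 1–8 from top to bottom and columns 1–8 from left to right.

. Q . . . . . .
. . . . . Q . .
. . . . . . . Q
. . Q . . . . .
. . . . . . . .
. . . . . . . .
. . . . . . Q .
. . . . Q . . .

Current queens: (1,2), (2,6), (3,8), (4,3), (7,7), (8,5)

(1,2) (2,6) (3,8) (4,3) (5,1) (6,4) (7,7) (8,5)

Row 5: attacked by (1,2)→{2,6}; (2,6)→{3,6}; (3,8)→{6,8}; (4,3)→{2,3,4}; (7,7)→{5,7}; (8,5)→{2,5,8}. Safe: 1. Place at column 1.
Row 6: attacked by (1,2)→{2,7}; (2,6)→{2,6}; (3,8)→{5,8}; (4,3)→{1,3,5}; (5,1)→{1,2}; (7,7)→{6,7,8}; (8,5)→{3,5,7}. Safe: 4. Place at column 4.
Columns [2, 6, 8, 3, 1, 4, 7, 5], r−c [-1, -4, -5, 1, 4, 2, 0, 3], r+c [3, 8, 11, 7, 6, 10, 14, 13] are all distinct, so no two queens attack.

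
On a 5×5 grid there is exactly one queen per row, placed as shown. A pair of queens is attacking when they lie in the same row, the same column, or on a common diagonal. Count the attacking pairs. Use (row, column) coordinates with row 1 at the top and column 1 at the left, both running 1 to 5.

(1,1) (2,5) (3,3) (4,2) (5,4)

2

Same diagonal: (1,1)–(3,3) (|1−3| = |1−3| = 2); (3,3)–(4,2) (|3−4| = |3−2| = 1).
Total attacking pairs: 2.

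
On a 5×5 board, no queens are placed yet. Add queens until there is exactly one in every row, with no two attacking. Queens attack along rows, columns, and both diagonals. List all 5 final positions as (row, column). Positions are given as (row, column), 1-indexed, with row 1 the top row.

(1,1) (2,4) (3,2) (4,5) (5,3)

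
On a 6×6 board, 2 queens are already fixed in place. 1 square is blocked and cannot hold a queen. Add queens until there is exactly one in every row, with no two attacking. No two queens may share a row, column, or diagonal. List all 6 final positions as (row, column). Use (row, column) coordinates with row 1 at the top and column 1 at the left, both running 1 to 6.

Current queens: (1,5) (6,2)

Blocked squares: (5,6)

(1,5) (2,3) (3,1) (4,6) (5,4) (6,2)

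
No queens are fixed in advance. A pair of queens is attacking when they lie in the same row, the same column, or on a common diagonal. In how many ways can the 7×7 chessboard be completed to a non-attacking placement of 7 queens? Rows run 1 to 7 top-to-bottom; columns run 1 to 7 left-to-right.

Branch on row 1: col 1 → 4; col 2 → 7; col 3 → 6; col 4 → 6; col 5 → 6; col 6 → 7; col 7 → 4.
Sum: 4 + 7 + 6 + 6 + 6 + 7 + 4 = 40.
(This is the classic 7-queens count.)

40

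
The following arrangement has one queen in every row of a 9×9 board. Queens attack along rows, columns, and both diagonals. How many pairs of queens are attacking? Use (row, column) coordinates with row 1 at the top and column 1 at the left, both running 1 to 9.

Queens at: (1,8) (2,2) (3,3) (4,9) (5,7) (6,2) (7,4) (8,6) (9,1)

2

Same column: (2,2)–(6,2) (column 2).
Same diagonal: (2,2)–(3,3) (|2−3| = |2−3| = 1).
Total attacking pairs: 2.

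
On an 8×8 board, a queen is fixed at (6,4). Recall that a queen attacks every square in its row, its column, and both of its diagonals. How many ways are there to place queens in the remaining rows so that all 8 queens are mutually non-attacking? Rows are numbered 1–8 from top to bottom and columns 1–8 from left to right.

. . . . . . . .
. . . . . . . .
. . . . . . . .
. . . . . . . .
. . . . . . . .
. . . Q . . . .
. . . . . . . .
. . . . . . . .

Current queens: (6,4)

12

Branch on row 1: col 1 → 2; col 2 → 2; col 3 → 3; col 5 → 1; col 6 → 2; col 7 → 2; col 8 → 0.
Sum: 2 + 2 + 3 + 1 + 2 + 2 + 0 = 12.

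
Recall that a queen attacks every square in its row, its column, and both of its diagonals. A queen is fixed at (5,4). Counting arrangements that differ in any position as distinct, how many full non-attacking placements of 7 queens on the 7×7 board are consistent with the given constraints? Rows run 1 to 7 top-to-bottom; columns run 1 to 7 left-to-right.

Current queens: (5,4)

4

Branch on row 1: col 1 → 0; col 2 → 1; col 3 → 1; col 5 → 1; col 6 → 1; col 7 → 0.
Sum: 0 + 1 + 1 + 1 + 1 + 0 = 4.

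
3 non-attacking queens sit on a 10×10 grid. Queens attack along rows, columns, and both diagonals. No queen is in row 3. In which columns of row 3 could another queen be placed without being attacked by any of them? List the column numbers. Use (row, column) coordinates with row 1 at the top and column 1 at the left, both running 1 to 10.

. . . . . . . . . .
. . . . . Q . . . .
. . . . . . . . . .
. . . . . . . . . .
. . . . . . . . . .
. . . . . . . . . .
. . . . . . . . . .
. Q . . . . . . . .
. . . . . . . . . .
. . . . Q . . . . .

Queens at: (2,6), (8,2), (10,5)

columns 1, 3, 4, 8, 9, 10

(2,6) attacks row 3 at column 6 and diagonals 5, 7.
(8,2) attacks row 3 at column 2 and diagonals 7.
(10,5) attacks row 3 at column 5.
Attacked columns: {2, 5, 6, 7}. Safe: {1, 3, 4, 8, 9, 10}.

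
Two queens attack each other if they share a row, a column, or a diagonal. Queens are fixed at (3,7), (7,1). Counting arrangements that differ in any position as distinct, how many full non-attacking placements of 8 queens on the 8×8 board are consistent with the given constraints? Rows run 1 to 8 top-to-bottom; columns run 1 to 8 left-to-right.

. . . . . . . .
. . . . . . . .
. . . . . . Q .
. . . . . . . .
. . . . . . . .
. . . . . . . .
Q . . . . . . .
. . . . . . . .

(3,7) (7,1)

Branch on row 1: col 2 → 0; col 3 → 0; col 4 → 1; col 6 → 2; col 8 → 0.
Sum: 0 + 0 + 1 + 2 + 0 = 3.

3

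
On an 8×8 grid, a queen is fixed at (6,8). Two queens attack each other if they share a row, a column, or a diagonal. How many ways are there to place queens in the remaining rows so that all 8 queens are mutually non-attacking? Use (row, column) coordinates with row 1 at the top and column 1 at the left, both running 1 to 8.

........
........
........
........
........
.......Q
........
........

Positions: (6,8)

Branch on row 1: col 1 → 0; col 2 → 3; col 4 → 4; col 5 → 4; col 6 → 4; col 7 → 1.
Sum: 0 + 3 + 4 + 4 + 4 + 1 = 16.

16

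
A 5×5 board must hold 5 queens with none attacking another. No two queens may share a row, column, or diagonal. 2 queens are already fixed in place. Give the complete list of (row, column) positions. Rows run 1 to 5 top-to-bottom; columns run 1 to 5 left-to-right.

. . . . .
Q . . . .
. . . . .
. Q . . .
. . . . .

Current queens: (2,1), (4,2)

(1,3) (2,1) (3,4) (4,2) (5,5)

Row 1: attacked by (2,1)→{1,2}; (4,2)→{2,5}. Safe: 3, 4. Place at column 3.
Row 3: attacked by (1,3)→{1,3,5}; (2,1)→{1,2}; (4,2)→{1,2,3}. Safe: 4. Place at column 4.
Row 5: attacked by (1,3)→{3}; (2,1)→{1,4}; (3,4)→{2,4}; (4,2)→{1,2,3}. Safe: 5. Place at column 5.
Columns [3, 1, 4, 2, 5], r−c [-2, 1, -1, 2, 0], r+c [4, 3, 7, 6, 10] are all distinct, so no two queens attack.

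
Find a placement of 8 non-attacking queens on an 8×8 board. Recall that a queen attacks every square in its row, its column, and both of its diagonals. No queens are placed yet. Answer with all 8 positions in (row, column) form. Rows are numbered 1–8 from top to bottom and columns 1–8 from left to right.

Row 1: Safe: 1, 2, 3, 4, 5, 6, 7, 8. Place at column 5.
Row 2: attacked by (1,5)→{4,5,6}. Safe: 1, 2, 3, 7, 8. Place at column 2.
Row 3: attacked by (1,5)→{3,5,7}; (2,2)→{1,2,3}. Safe: 4, 6, 8. Place at column 4.
Row 4: attacked by (1,5)→{2,5,8}; (2,2)→{2,4}; (3,4)→{3,4,5}. Safe: 1, 6, 7. Place at column 7.
Row 5: attacked by (1,5)→{1,5}; (2,2)→{2,5}; (3,4)→{2,4,6}; (4,7)→{6,7,8}. Safe: 3. Place at column 3.
Row 6: attacked by (1,5)→{5}; (2,2)→{2,6}; (3,4)→{1,4,7}; (4,7)→{5,7}; (5,3)→{2,3,4}. Safe: 8. Place at column 8.
Row 7: attacked by (1,5)→{5}; (2,2)→{2,7}; (3,4)→{4,8}; (4,7)→{4,7}; (5,3)→{1,3,5}; (6,8)→{7,8}. Safe: 6. Place at column 6.
Row 8: attacked by (1,5)→{5}; (2,2)→{2,8}; (3,4)→{4}; (4,7)→{3,7}; (5,3)→{3,6}; (6,8)→{6,8}; (7,6)→{5,6,7}. Safe: 1. Place at column 1.
Columns [5, 2, 4, 7, 3, 8, 6, 1], r−c [-4, 0, -1, -3, 2, -2, 1, 7], r+c [6, 4, 7, 11, 8, 14, 13, 9] are all distinct, so no two queens attack.

(1,5) (2,2) (3,4) (4,7) (5,3) (6,8) (7,6) (8,1)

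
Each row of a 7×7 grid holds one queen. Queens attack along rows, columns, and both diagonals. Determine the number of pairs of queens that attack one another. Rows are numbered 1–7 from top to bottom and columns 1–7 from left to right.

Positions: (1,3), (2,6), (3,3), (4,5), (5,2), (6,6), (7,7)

Same column: (1,3)–(3,3) (column 3); (2,6)–(6,6) (column 6).
Same diagonal: (3,3)–(6,6) (|3−6| = |3−6| = 3); (3,3)–(7,7) (|3−7| = |3−7| = 4); (6,6)–(7,7) (|6−7| = |6−7| = 1).
Total attacking pairs: 5.

5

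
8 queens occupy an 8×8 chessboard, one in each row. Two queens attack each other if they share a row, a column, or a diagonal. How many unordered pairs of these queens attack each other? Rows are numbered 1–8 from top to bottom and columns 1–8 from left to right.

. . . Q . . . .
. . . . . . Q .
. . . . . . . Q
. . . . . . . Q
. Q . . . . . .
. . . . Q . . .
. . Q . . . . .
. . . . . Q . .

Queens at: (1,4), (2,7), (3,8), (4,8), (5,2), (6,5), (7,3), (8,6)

Same column: (3,8)–(4,8) (column 8).
Same diagonal: (2,7)–(3,8) (|2−3| = |7−8| = 1); (3,8)–(6,5) (|3−6| = |8−5| = 3).
Total attacking pairs: 3.

3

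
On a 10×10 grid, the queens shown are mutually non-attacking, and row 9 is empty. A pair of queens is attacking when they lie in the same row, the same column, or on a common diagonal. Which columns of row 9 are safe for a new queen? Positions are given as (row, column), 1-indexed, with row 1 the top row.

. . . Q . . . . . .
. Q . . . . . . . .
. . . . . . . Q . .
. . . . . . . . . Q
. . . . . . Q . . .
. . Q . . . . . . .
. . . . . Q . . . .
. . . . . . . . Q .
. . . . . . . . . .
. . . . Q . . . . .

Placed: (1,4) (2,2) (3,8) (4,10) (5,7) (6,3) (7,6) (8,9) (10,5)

columns 1

(1,4) attacks row 9 at column 4.
(2,2) attacks row 9 at column 2 and diagonals 9.
(3,8) attacks row 9 at column 8 and diagonals 2.
(4,10) attacks row 9 at column 10 and diagonals 5.
(5,7) attacks row 9 at column 7 and diagonals 3.
(6,3) attacks row 9 at column 3 and diagonals 6.
(7,6) attacks row 9 at column 6 and diagonals 4, 8.
(8,9) attacks row 9 at column 9 and diagonals 8, 10.
(10,5) attacks row 9 at column 5 and diagonals 4, 6.
Attacked columns: {2, 3, 4, 5, 6, 7, 8, 9, 10}. Safe: {1}.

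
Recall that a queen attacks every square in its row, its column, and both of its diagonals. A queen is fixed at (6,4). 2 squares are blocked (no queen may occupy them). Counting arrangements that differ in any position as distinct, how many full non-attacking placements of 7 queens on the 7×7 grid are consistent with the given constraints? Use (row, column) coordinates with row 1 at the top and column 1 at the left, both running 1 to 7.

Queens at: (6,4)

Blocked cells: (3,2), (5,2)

Branch on row 1: col 1 → 0; col 2 → 1; col 3 → 0; col 5 → 1; col 6 → 1; col 7 → 1.
Sum: 0 + 1 + 0 + 1 + 1 + 1 = 4.

4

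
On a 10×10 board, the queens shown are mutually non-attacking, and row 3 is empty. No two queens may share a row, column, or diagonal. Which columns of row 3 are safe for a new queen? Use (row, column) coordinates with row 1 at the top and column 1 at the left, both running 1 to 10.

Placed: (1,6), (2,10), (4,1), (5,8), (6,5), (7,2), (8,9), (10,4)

(1,6) attacks row 3 at column 6 and diagonals 4, 8.
(2,10) attacks row 3 at column 10 and diagonals 9.
(4,1) attacks row 3 at column 1 and diagonals 2.
(5,8) attacks row 3 at column 8 and diagonals 6, 10.
(6,5) attacks row 3 at column 5 and diagonals 2, 8.
(7,2) attacks row 3 at column 2 and diagonals 6.
(8,9) attacks row 3 at column 9 and diagonals 4.
(10,4) attacks row 3 at column 4.
Attacked columns: {1, 2, 4, 5, 6, 8, 9, 10}. Safe: {3, 7}.

columns 3, 7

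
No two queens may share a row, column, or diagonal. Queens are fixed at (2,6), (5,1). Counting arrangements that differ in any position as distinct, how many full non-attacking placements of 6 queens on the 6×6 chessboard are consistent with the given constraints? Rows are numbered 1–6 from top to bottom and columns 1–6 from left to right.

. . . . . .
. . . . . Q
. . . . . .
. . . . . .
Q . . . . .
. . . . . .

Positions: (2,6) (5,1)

Branch on row 1: col 2 → 0; col 3 → 1; col 4 → 0.
Sum: 0 + 1 + 0 = 1.

1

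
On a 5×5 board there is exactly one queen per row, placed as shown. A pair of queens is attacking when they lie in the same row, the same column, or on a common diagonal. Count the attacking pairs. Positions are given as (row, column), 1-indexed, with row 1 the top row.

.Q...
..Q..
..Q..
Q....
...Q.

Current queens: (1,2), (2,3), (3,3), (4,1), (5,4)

Same column: (2,3)–(3,3) (column 3).
Same diagonal: (1,2)–(2,3) (|1−2| = |2−3| = 1); (2,3)–(4,1) (|2−4| = |3−1| = 2).
Total attacking pairs: 3.

3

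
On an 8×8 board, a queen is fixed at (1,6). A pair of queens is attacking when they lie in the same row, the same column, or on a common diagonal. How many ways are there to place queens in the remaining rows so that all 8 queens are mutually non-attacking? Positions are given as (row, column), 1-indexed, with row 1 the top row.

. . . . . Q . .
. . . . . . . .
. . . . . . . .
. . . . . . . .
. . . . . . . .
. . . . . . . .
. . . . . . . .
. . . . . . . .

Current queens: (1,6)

Branch on row 2: col 1 → 1; col 2 → 2; col 3 → 8; col 4 → 4; col 8 → 1.
Sum: 1 + 2 + 8 + 4 + 1 = 16.

16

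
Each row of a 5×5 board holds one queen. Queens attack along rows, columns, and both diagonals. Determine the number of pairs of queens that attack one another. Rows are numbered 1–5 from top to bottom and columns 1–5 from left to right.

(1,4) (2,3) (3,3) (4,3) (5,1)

Same column: (2,3)–(3,3) (column 3); (2,3)–(4,3) (column 3); (3,3)–(4,3) (column 3).
Same diagonal: (1,4)–(2,3) (|1−2| = |4−3| = 1); (3,3)–(5,1) (|3−5| = |3−1| = 2).
Total attacking pairs: 5.

5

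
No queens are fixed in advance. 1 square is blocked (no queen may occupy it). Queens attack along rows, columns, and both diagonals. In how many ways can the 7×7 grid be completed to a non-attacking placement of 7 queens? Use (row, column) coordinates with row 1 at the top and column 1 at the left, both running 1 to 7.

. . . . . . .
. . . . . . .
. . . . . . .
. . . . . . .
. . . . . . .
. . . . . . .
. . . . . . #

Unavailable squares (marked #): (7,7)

36

Branch on row 1: col 1 → 4; col 2 → 6; col 3 → 5; col 4 → 5; col 5 → 5; col 6 → 7; col 7 → 4.
Sum: 4 + 6 + 5 + 5 + 5 + 7 + 4 = 36.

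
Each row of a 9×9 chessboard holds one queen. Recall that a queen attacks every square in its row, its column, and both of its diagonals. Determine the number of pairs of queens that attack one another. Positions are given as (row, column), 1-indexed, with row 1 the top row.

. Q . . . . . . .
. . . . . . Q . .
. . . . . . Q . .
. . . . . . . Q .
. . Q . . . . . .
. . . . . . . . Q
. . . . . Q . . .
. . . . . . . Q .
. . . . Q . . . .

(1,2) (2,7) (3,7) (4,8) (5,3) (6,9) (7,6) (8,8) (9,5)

3

Same column: (2,7)–(3,7) (column 7); (4,8)–(8,8) (column 8).
Same diagonal: (3,7)–(4,8) (|3−4| = |7−8| = 1).
Total attacking pairs: 3.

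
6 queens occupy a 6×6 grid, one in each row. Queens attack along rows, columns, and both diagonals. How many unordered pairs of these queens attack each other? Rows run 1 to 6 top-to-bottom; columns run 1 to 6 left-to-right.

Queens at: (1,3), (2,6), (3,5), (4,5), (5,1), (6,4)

3

Same column: (3,5)–(4,5) (column 5).
Same diagonal: (1,3)–(3,5) (|1−3| = |3−5| = 2); (2,6)–(3,5) (|2−3| = |6−5| = 1).
Total attacking pairs: 3.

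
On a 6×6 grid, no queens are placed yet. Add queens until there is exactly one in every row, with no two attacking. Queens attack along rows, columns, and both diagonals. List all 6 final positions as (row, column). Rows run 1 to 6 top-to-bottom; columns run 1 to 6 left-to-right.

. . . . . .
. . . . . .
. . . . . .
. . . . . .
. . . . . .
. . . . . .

Row 1: Safe: 1, 2, 3, 4, 5, 6. Place at column 2.
Row 2: attacked by (1,2)→{1,2,3}. Safe: 4, 5, 6. Place at column 4.
Row 3: attacked by (1,2)→{2,4}; (2,4)→{3,4,5}. Safe: 1, 6. Place at column 6.
Row 4: attacked by (1,2)→{2,5}; (2,4)→{2,4,6}; (3,6)→{5,6}. Safe: 1, 3. Place at column 1.
Row 5: attacked by (1,2)→{2,6}; (2,4)→{1,4}; (3,6)→{4,6}; (4,1)→{1,2}. Safe: 3, 5. Place at column 3.
Row 6: attacked by (1,2)→{2}; (2,4)→{4}; (3,6)→{3,6}; (4,1)→{1,3}; (5,3)→{2,3,4}. Safe: 5. Place at column 5.
Columns [2, 4, 6, 1, 3, 5], r−c [-1, -2, -3, 3, 2, 1], r+c [3, 6, 9, 5, 8, 11] are all distinct, so no two queens attack.

(1,2) (2,4) (3,6) (4,1) (5,3) (6,5)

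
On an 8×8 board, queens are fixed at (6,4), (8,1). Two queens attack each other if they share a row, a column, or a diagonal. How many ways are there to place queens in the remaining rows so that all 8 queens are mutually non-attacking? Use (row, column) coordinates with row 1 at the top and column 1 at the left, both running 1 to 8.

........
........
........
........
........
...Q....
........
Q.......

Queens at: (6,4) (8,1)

Branch on row 1: col 2 → 0; col 3 → 1; col 5 → 0; col 6 → 0; col 7 → 0.
Sum: 0 + 1 + 0 + 0 + 0 = 1.

1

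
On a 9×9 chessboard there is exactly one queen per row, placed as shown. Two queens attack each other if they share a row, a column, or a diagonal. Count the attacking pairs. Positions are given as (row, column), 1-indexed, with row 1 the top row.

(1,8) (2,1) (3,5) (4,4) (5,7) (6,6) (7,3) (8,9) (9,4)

5

Same column: (4,4)–(9,4) (column 4).
Same diagonal: (3,5)–(4,4) (|3−4| = |5−4| = 1); (3,5)–(5,7) (|3−5| = |5−7| = 2); (4,4)–(6,6) (|4−6| = |4−6| = 2); (5,7)–(6,6) (|5−6| = |7−6| = 1).
Total attacking pairs: 5.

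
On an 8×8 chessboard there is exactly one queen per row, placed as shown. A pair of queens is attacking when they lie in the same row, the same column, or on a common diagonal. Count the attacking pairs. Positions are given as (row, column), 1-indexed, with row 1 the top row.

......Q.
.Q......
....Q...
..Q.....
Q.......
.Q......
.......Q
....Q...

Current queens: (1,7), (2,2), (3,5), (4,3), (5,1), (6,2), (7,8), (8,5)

Same column: (2,2)–(6,2) (column 2); (3,5)–(8,5) (column 5).
Same diagonal: (1,7)–(3,5) (|1−3| = |7−5| = 2); (1,7)–(6,2) (|1−6| = |7−2| = 5); (3,5)–(6,2) (|3−6| = |5−2| = 3); (5,1)–(6,2) (|5−6| = |1−2| = 1).
Total attacking pairs: 6.

6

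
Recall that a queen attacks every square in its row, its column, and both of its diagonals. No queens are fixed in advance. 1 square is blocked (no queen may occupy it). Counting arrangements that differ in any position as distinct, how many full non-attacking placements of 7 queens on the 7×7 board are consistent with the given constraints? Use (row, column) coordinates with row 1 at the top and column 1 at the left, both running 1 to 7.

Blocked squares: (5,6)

34

Branch on row 1: col 1 → 3; col 2 → 7; col 3 → 5; col 4 → 4; col 5 → 5; col 6 → 7; col 7 → 3.
Sum: 3 + 7 + 5 + 4 + 5 + 7 + 3 = 34.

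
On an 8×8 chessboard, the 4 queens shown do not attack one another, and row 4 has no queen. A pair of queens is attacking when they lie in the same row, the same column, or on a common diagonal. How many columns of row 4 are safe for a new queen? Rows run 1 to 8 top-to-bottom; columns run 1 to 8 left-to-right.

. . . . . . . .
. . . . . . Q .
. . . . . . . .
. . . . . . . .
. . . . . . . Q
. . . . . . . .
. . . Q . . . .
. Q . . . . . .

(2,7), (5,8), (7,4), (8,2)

1

(2,7) attacks row 4 at column 7 and diagonals 5.
(5,8) attacks row 4 at column 8 and diagonals 7.
(7,4) attacks row 4 at column 4 and diagonals 1, 7.
(8,2) attacks row 4 at column 2 and diagonals 6.
Attacked columns: {1, 2, 4, 5, 6, 7, 8}. Safe: {3}.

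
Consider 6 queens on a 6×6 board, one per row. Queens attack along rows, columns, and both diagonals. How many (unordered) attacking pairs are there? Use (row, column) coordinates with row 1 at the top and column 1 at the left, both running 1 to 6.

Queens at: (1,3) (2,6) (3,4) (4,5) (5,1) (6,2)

3

Same diagonal: (2,6)–(6,2) (|2−6| = |6−2| = 4); (3,4)–(4,5) (|3−4| = |4−5| = 1); (5,1)–(6,2) (|5−6| = |1−2| = 1).
Total attacking pairs: 3.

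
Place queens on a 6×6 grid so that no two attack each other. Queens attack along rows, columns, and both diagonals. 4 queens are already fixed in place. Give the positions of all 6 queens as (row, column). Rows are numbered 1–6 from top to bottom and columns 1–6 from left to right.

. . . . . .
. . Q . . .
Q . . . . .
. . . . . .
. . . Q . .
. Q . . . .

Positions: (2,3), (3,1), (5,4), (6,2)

Row 1: attacked by (2,3)→{2,3,4}; (3,1)→{1,3}; (5,4)→{4}; (6,2)→{2}. Safe: 5, 6. Place at column 5.
Row 4: attacked by (1,5)→{2,5}; (2,3)→{1,3,5}; (3,1)→{1,2}; (5,4)→{3,4,5}; (6,2)→{2,4}. Safe: 6. Place at column 6.
Columns [5, 3, 1, 6, 4, 2], r−c [-4, -1, 2, -2, 1, 4], r+c [6, 5, 4, 10, 9, 8] are all distinct, so no two queens attack.

(1,5) (2,3) (3,1) (4,6) (5,4) (6,2)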